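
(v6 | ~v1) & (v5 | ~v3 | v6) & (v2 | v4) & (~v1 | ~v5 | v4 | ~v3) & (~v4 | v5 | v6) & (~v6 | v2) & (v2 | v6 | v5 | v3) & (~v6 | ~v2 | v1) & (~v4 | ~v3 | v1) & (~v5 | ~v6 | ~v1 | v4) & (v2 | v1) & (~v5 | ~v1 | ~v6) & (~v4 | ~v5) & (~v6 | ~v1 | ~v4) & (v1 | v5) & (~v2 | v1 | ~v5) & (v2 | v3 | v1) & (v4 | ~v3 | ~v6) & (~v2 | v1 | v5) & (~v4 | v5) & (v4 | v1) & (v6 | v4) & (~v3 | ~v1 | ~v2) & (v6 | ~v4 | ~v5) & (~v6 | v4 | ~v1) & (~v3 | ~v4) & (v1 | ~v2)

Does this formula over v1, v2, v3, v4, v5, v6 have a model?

Suppose v6 = 1.
(v2) alone gives v2 = 1.
(v1) alone gives v1 = 1.
(~v5) alone gives v5 = 0.
(~v4) alone gives v4 = 0.
That conflicts with the unit clause (v4).
Undo v6 and try v6 = 0.
(~v1) alone gives v1 = 0.
(v2) alone gives v2 = 1.
That conflicts with the unit clause (~v2).
Either choice for v6 ends in contradiction.
No assignment satisfies every clause.

No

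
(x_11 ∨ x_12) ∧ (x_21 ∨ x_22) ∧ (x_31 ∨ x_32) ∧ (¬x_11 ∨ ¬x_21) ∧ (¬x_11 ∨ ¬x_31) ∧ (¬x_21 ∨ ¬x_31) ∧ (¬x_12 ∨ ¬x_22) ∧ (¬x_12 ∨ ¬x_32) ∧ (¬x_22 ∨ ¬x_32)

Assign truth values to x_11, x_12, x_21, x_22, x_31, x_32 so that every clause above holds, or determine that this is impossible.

UNSATISFIABLE

Case x_11 = True:
Unit clause (¬x_21) forces x_21 = False.
Unit clause (x_22) forces x_22 = True.
Unit clause (¬x_31) forces x_31 = False.
Unit clause (x_32) forces x_32 = True.
Now (¬x_32) is unsatisfied and unit — conflict.
Undo x_11 and try x_11 = False.
Unit clause (x_12) forces x_12 = True.
Unit clause (¬x_22) forces x_22 = False.
Unit clause (x_21) forces x_21 = True.
Unit clause (¬x_31) forces x_31 = False.
Unit clause (x_32) forces x_32 = True.
Now (¬x_32) is unsatisfied and unit — conflict.
Either choice for x_11 ends in contradiction.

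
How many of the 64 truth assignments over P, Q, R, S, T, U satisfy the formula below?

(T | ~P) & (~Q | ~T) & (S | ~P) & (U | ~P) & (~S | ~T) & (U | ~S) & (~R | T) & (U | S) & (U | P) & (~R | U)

6

There are 2^6 = 64 truth assignments over (P, Q, R, S, T, U).
Split on P. With P = 1, the clauses containing P are satisfied and ~P drops from the rest; 0 of the 2^5 = 32 assignments to the other variables satisfy what remains.
With P = 0, by the same count on the reduced clause set, 6 assignments work.
Total: 0 + 6 = 6.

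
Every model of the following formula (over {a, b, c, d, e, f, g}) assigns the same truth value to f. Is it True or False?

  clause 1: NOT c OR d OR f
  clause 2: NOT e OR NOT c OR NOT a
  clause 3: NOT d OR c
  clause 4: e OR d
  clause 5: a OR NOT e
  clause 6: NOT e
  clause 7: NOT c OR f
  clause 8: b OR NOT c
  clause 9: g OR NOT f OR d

True

Suppose f = false.
(NOT e) alone gives e = false.
(d) alone gives d = true.
(c) alone gives c = true.
But (NOT c) is also a unit clause — contradiction.
So every satisfying assignment has f = True.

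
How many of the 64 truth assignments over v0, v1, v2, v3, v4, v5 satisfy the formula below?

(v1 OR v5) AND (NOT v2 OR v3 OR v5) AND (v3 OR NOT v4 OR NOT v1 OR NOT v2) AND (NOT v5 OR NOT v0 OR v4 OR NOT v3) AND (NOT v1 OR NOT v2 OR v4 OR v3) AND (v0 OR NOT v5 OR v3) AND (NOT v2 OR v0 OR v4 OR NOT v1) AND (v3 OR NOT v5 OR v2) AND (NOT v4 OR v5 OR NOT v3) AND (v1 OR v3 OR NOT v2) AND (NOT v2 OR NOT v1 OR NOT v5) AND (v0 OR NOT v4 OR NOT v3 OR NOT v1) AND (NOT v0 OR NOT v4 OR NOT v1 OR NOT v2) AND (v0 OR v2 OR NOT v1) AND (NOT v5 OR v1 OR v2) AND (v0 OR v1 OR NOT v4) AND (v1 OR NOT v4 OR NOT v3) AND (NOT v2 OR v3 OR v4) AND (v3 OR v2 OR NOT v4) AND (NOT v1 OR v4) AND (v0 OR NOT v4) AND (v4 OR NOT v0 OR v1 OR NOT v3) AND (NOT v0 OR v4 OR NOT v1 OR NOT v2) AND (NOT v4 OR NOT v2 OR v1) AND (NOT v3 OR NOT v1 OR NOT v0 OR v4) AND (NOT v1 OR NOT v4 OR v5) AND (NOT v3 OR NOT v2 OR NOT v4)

2

There are 2^6 = 64 truth assignments over (v0, v1, v2, v3, v4, v5).
Split on v3. With v3 = true, the clauses containing v3 are satisfied and NOT v3 drops from the rest; 2 of the 2^5 = 32 assignments to the other variables satisfy what remains.
With v3 = false, by the same count on the reduced clause set, 0 assignments work.
(One model: v0=F, v1=F, v2=T, v3=T, v4=F, v5=T.)
Total: 2 + 0 = 2.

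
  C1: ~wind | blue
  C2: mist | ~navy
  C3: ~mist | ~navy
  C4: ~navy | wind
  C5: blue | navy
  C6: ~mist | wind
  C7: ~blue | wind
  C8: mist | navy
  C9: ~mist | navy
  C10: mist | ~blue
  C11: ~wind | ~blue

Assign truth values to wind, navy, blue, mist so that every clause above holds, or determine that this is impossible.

Suppose wind = 0.
(~navy) alone gives navy = 0.
(blue) alone gives blue = 1.
But (~blue) is also a unit clause — contradiction.
So wind must be the other value — set wind = 1.
(blue) alone gives blue = 1.
But (~blue) is also a unit clause — contradiction.
Either choice for wind ends in contradiction.

UNSATISFIABLE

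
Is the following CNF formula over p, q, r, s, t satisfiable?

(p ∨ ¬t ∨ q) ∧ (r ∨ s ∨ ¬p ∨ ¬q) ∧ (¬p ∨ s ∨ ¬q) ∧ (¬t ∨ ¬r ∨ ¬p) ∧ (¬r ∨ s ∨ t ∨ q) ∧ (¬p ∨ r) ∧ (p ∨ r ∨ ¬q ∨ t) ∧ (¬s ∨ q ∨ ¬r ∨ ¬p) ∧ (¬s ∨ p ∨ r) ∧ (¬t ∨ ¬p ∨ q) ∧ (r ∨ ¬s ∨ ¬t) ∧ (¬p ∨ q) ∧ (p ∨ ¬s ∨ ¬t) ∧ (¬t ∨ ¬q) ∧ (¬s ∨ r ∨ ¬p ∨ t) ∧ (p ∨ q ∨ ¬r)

Suppose p = False.
Suppose t = False.
Suppose r = True.
(q) alone gives q = True.
Every clause is now satisfied; s is unconstrained.
A satisfying assignment: p ↦ False,  q ↦ True,  r ↦ True,  s ↦ True,  t ↦ False.

Yes, satisfiable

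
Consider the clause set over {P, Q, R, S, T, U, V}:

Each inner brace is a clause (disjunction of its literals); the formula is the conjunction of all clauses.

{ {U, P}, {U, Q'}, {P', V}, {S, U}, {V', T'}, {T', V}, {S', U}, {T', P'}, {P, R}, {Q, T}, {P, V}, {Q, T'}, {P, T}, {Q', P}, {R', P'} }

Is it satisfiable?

Satisfiable

Try U = 1.
Try P = 1.
(V) alone gives V = 1.
(T') alone gives T = 0.
(Q) alone gives Q = 1.
(R') alone gives R = 0.
Every clause is now satisfied; S is unconstrained.
A satisfying assignment: P=1; Q=1; R=0; S=1; T=0; U=1; V=1.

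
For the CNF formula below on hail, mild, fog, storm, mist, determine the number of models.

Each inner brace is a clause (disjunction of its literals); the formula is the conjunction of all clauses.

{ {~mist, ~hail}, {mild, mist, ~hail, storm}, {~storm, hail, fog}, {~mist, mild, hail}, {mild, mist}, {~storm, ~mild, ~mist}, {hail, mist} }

There are 2^5 = 32 truth assignments over (hail, mild, fog, storm, mist).
Split on mist. With mist = 1, the clauses containing mist are satisfied and ~mist drops from the rest; 2 of the 2^4 = 16 assignments to the other variables satisfy what remains.
With mist = 0, by the same count on the reduced clause set, 4 assignments work.
(One model: hail=F, mild=T, fog=F, storm=F, mist=T.)
Total: 2 + 4 = 6.

6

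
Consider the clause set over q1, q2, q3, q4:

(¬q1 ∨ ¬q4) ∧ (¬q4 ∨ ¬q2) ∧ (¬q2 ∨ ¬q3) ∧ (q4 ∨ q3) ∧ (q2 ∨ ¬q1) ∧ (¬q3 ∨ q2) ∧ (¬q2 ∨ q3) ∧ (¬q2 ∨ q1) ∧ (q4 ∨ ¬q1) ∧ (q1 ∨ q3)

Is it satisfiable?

No

Branch on q1: set q1 = False.
Unit clause (¬q2) forces q2 = False.
Unit clause (¬q3) forces q3 = False.
That conflicts with the unit clause (q3).
So q1 must be the other value — set q1 = True.
Unit clause (¬q4) forces q4 = False.
That conflicts with the unit clause (q4).
Either choice for q1 ends in contradiction.
No assignment satisfies every clause.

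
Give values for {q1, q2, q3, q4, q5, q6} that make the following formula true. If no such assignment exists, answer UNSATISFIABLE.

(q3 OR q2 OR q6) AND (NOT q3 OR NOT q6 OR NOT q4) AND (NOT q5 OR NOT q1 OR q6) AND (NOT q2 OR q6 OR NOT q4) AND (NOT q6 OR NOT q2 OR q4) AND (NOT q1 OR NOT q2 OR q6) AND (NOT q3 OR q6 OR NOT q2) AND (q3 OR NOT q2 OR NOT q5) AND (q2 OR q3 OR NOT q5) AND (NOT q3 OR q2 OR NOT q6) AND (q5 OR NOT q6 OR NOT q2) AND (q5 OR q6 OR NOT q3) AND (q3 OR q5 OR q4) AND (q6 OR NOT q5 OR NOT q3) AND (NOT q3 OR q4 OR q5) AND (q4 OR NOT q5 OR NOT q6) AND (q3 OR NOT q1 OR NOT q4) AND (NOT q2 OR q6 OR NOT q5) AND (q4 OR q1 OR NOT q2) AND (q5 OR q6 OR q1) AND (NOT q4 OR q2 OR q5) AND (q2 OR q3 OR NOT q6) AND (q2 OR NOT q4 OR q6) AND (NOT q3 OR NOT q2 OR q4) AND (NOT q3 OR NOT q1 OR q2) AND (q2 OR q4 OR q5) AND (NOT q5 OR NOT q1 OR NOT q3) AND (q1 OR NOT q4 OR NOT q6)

Case q3 = true:
Case q6 = false:
The clause (NOT q2) is unit, so q2 = false.
The clause (q5) is unit, so q5 = true.
Now (NOT q5) is unsatisfied and unit — conflict.
Backtrack on q6: now try q6 = true.
The clause (NOT q4) is unit, so q4 = false.
The clause (NOT q2) is unit, so q2 = false.
Now (q2) is unsatisfied and unit — conflict.
Neither q6 = true nor q6 = false works.
Backtrack on q3: now try q3 = false.
Case q2 = true:
The clause (NOT q5) is unit, so q5 = false.
The clause (NOT q6) is unit, so q6 = false.
The clause (NOT q4) is unit, so q4 = false.
Now (q4) is unsatisfied and unit — conflict.
Backtrack on q2: now try q2 = false.
The clause (q6) is unit, so q6 = true.
Now (NOT q6) is unsatisfied and unit — conflict.
Neither q2 = true nor q2 = false works.
Neither q3 = true nor q3 = false works.

UNSATISFIABLE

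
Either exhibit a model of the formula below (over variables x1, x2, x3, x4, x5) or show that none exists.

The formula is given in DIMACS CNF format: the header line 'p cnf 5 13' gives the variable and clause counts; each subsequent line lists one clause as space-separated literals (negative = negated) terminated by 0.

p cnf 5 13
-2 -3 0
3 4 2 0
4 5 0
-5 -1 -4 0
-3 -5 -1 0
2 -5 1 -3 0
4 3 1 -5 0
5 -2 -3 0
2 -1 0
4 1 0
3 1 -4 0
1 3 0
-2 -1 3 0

Branch on x2: set x2 = False.
From the singleton clause (¬x1), x1 = False.
From the singleton clause (x4), x4 = True.
From the singleton clause (x3), x3 = True.
From the singleton clause (¬x5), x5 = False.
Every clause now holds.

x1: False; x2: False; x3: True; x4: True; x5: False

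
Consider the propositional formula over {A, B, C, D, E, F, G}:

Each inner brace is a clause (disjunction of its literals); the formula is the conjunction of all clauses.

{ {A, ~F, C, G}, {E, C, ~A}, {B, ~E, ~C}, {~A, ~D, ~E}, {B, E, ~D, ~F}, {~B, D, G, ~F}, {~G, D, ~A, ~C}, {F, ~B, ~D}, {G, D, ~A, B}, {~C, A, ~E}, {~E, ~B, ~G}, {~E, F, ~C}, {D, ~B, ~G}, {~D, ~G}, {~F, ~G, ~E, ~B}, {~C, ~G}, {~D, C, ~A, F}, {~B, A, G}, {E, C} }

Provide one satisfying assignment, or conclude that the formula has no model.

Try D = 0.
Try B = 0.
Try E = 1.
(~C) alone gives C = 0.
Try G = 1.
No clause remains; A, F are free.

A=0; B=0; C=0; D=0; E=1; F=1; G=1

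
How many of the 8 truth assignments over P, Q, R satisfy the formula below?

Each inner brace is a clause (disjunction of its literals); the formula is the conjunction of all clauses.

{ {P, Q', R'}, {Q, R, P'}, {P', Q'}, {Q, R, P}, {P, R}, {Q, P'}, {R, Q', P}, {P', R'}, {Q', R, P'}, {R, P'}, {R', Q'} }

There are 2^3 = 8 truth assignments over (P, Q, R).
Check each against the 11 clauses (columns in the order P, Q, R):
  F F F  ✗ fails (Q + R + P)
  F F T  ✓ satisfies all
  F T F  ✗ fails (P + R)
  F T T  ✗ fails (P + Q' + R')
  T F F  ✗ fails (Q + R + P')
  T F T  ✗ fails (Q + P')
  T T F  ✗ fails (P' + Q')
  T T T  ✗ fails (P' + Q')
1 of the 8 rows is a model.

1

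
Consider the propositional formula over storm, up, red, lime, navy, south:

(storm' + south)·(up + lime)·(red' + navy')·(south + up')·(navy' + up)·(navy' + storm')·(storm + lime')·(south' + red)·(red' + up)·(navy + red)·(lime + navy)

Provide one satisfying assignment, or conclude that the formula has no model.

Branch on storm: set storm = 1.
(south) alone gives south = 1.
(navy') alone gives navy = 0.
(red) alone gives red = 1.
(up) alone gives up = 1.
(lime) alone gives lime = 1.
Every clause now holds.

storm ↦ 1, up ↦ 1, red ↦ 1, lime ↦ 1, navy ↦ 0, south ↦ 1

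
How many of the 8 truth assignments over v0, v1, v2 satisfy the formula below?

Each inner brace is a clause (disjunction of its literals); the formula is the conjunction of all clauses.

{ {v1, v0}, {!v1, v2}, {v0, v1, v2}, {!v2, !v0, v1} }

3

There are 2^3 = 8 truth assignments over (v0, v1, v2).
Check each against the 4 clauses (columns in the order v0, v1, v2):
  F F F  ✗ fails (v1 || v0)
  F F T  ✗ fails (v1 || v0)
  F T F  ✗ fails (!v1 || v2)
  F T T  ✓ satisfies all
  T F F  ✓ satisfies all
  T F T  ✗ fails (!v2 || !v0 || v1)
  T T F  ✗ fails (!v1 || v2)
  T T T  ✓ satisfies all
3 of the 8 rows are models.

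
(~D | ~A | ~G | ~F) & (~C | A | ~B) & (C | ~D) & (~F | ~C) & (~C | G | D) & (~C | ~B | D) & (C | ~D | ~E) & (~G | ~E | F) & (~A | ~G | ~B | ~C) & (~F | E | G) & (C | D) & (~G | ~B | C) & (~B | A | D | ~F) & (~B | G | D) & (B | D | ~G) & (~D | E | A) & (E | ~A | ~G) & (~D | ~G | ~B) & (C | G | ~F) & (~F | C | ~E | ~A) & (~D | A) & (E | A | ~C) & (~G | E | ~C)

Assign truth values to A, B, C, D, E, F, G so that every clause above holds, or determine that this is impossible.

A ↦ 1, B ↦ 0, C ↦ 1, D ↦ 1, E ↦ 0, F ↦ 0, G ↦ 0

Try C = 1.
Unit clause (~F) forces F = 0.
Try A = 1.
Try G = 0.
Unit clause (D) forces D = 1.
No clause remains; B, E are free.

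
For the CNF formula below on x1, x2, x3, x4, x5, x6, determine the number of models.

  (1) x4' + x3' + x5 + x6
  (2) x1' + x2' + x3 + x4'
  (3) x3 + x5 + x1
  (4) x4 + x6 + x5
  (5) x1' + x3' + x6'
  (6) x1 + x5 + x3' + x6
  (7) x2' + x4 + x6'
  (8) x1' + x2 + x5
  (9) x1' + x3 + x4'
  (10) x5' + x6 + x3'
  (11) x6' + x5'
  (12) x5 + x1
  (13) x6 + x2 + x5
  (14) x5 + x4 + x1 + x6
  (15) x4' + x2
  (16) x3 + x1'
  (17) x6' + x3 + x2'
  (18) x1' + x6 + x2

3

There are 2^6 = 64 truth assignments over (x1, x2, x3, x4, x5, x6).
Split on x6. With x6 = 1, the clauses containing x6 are satisfied and x6' drops from the rest; 0 of the 2^5 = 32 assignments to the other variables satisfy what remains.
With x6 = 0, by the same count on the reduced clause set, 3 assignments work.
(One model: x1=F, x2=F, x3=F, x4=F, x5=T, x6=F.)
Total: 0 + 3 = 3.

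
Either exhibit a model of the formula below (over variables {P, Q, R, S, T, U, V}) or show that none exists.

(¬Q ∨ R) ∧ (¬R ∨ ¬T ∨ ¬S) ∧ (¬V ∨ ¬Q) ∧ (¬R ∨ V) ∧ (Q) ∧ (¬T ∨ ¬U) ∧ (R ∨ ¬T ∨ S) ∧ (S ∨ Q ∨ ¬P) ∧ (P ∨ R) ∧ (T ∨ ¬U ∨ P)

The clause (Q) is unit, so Q = True.
The clause (R) is unit, so R = True.
The clause (¬V) is unit, so V = False.
Now (V) is unsatisfied and unit — conflict.

UNSATISFIABLE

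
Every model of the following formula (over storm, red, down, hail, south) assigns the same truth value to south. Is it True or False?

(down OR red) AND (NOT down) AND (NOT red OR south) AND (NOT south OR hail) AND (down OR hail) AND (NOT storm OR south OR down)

True

Suppose south = false.
From the singleton clause (NOT down), down = false.
From the singleton clause (red), red = true.
But (NOT red) is also a unit clause — contradiction.
So every satisfying assignment has south = True.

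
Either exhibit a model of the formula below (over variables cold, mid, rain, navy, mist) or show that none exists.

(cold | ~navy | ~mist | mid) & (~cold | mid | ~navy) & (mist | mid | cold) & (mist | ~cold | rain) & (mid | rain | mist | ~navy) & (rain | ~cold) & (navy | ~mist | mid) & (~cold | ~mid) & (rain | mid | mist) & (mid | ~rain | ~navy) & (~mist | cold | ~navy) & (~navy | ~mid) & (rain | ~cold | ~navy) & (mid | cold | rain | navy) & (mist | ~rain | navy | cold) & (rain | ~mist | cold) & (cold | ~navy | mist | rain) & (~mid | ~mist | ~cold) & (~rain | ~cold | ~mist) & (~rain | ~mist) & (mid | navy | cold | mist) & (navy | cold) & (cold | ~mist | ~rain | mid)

cold=1; mid=0; rain=1; navy=0; mist=0

Branch on rain: set rain = 1.
From the singleton clause (~mist), mist = 0.
Branch on mid: set mid = 0.
From the singleton clause (cold), cold = 1.
From the singleton clause (~navy), navy = 0.
All clauses are satisfied.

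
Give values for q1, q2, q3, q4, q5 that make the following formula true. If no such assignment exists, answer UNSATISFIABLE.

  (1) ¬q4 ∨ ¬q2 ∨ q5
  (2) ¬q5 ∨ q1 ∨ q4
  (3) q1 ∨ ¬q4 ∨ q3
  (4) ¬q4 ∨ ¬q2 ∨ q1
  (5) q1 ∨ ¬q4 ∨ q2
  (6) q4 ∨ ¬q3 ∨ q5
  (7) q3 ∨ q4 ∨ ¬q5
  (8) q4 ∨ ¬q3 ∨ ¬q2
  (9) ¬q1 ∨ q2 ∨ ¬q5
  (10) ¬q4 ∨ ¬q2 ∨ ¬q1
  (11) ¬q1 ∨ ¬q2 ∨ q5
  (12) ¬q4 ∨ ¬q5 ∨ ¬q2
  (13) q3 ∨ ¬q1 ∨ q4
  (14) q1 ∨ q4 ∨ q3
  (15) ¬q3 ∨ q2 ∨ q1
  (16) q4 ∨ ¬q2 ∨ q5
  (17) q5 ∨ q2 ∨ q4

q1 ↦ True, q2 ↦ False, q3 ↦ True, q4 ↦ True, q5 ↦ False

Try q4 = True.
Try q2 = False.
From the singleton clause (q1), q1 = True.
From the singleton clause (¬q5), q5 = False.
Every clause is now satisfied; q3 is unconstrained.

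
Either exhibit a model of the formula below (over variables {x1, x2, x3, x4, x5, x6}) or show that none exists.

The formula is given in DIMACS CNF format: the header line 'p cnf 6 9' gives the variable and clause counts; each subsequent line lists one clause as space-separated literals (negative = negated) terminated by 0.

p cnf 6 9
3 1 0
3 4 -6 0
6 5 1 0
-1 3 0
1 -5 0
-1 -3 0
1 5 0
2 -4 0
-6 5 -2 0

UNSATISFIABLE

Branch on x3: set x3 = True.
The clause (¬x1) is unit, so x1 = False.
The clause (¬x5) is unit, so x5 = False.
Now (x5) is unsatisfied and unit — conflict.
So x3 must be the other value — set x3 = False.
The clause (x1) is unit, so x1 = True.
Now (¬x1) is unsatisfied and unit — conflict.
Both values of x3 lead to a conflict.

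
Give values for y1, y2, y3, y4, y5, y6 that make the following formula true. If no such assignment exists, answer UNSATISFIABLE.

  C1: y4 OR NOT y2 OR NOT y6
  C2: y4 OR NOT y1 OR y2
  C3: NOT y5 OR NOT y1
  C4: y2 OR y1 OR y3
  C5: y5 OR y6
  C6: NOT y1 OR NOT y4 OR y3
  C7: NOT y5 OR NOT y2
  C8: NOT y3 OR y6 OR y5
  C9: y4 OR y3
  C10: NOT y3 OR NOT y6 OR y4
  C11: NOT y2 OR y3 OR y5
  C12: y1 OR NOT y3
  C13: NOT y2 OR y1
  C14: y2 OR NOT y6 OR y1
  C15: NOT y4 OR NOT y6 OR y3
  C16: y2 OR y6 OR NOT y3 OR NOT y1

Try y5 = false.
Unit clause (y6) forces y6 = true.
Try y4 = true.
Unit clause (y3) forces y3 = true.
Unit clause (y1) forces y1 = true.
All clauses hold; y2 can take either value.

y1 ↦ true; y2 ↦ false; y3 ↦ true; y4 ↦ true; y5 ↦ false; y6 ↦ true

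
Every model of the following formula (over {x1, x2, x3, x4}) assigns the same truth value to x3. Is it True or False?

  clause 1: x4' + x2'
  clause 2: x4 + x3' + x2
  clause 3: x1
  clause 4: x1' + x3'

Suppose x3 = 1.
From the singleton clause (x1), x1 = 1.
That conflicts with the unit clause (x1').
So every satisfying assignment has x3 = False.

False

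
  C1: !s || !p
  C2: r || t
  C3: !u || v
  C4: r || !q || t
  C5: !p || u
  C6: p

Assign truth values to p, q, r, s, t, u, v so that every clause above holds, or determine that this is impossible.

p: true,  q: false,  r: false,  s: false,  t: true,  u: true,  v: true

Unit clause (p) forces p = true.
Unit clause (!s) forces s = false.
Unit clause (u) forces u = true.
Unit clause (v) forces v = true.
Try r = false.
Unit clause (t) forces t = true.
No clause remains; q is free.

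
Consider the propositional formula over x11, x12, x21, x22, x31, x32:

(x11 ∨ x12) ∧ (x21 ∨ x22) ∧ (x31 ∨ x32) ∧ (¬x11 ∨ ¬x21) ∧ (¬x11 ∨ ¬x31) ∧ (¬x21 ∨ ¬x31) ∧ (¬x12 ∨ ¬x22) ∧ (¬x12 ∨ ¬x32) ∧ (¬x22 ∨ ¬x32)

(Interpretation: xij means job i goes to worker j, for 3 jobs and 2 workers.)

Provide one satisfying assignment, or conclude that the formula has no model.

UNSATISFIABLE

Case x11 = True:
The clause (¬x21) is unit, so x21 = False.
The clause (x22) is unit, so x22 = True.
The clause (¬x31) is unit, so x31 = False.
The clause (x32) is unit, so x32 = True.
That conflicts with the unit clause (¬x32).
That branch fails; take x11 = False instead.
The clause (x12) is unit, so x12 = True.
The clause (¬x22) is unit, so x22 = False.
The clause (x21) is unit, so x21 = True.
The clause (¬x31) is unit, so x31 = False.
The clause (x32) is unit, so x32 = True.
That conflicts with the unit clause (¬x32).
Both values of x11 lead to a conflict.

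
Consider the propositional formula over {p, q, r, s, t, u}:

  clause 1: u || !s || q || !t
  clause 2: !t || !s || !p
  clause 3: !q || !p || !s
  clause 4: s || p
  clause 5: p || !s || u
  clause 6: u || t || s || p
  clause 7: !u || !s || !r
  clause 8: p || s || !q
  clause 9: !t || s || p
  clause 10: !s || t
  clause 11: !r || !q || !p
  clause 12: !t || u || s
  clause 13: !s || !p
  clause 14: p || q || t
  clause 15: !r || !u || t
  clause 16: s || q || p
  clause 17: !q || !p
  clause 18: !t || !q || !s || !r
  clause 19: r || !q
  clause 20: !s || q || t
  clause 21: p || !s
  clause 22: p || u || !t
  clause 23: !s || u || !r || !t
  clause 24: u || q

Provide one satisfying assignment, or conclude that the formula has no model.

Branch on s: set s = false.
From the singleton clause (p), p = true.
From the singleton clause (!q), q = false.
From the singleton clause (u), u = true.
Branch on r: set r = true.
From the singleton clause (t), t = true.
All clauses are satisfied.

p ↦ true, q ↦ false, r ↦ true, s ↦ false, t ↦ true, u ↦ true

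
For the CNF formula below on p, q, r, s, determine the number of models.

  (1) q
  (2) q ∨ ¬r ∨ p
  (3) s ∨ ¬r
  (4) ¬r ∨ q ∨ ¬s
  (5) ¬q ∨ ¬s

There are 2^4 = 16 truth assignments over (p, q, r, s).
Check each against the 5 clauses (columns in the order p, q, r, s):
  F F F F  ✗ fails (q)
  F F F T  ✗ fails (q)
  F F T F  ✗ fails (q)
  F F T T  ✗ fails (q)
  F T F F  ✓ satisfies all
  F T F T  ✗ fails (¬q ∨ ¬s)
  F T T F  ✗ fails (s ∨ ¬r)
  F T T T  ✗ fails (¬q ∨ ¬s)
  T F F F  ✗ fails (q)
  T F F T  ✗ fails (q)
  T F T F  ✗ fails (q)
  T F T T  ✗ fails (q)
  T T F F  ✓ satisfies all
  T T F T  ✗ fails (¬q ∨ ¬s)
  T T T F  ✗ fails (s ∨ ¬r)
  T T T T  ✗ fails (¬q ∨ ¬s)
2 of the 16 rows are models.

2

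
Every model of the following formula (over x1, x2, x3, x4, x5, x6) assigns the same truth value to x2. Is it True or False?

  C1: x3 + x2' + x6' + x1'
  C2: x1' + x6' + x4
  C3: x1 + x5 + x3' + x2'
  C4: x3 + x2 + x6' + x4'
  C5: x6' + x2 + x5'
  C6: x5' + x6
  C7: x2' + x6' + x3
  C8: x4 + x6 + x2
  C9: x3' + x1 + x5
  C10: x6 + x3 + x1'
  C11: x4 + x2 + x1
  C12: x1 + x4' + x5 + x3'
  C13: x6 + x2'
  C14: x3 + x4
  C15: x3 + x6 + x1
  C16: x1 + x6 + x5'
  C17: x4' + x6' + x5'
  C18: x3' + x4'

Suppose x2 = 0.
Branch on x6: set x6 = 0.
Unit clause (x5') forces x5 = 0.
Unit clause (x4) forces x4 = 1.
Unit clause (x3') forces x3 = 0.
Unit clause (x1') forces x1 = 0.
Now (x1) is unsatisfied and unit — conflict.
Undo x6 and try x6 = 1.
Unit clause (x5') forces x5 = 0.
Branch on x1: set x1 = 0.
Unit clause (x3') forces x3 = 0.
Unit clause (x4') forces x4 = 0.
Now (x4) is unsatisfied and unit — conflict.
Undo x1 and try x1 = 1.
Unit clause (x4) forces x4 = 1.
Unit clause (x3) forces x3 = 1.
Now (x3') is unsatisfied and unit — conflict.
Either choice for x1 ends in contradiction.
Either choice for x6 ends in contradiction.
So every satisfying assignment has x2 = True.

True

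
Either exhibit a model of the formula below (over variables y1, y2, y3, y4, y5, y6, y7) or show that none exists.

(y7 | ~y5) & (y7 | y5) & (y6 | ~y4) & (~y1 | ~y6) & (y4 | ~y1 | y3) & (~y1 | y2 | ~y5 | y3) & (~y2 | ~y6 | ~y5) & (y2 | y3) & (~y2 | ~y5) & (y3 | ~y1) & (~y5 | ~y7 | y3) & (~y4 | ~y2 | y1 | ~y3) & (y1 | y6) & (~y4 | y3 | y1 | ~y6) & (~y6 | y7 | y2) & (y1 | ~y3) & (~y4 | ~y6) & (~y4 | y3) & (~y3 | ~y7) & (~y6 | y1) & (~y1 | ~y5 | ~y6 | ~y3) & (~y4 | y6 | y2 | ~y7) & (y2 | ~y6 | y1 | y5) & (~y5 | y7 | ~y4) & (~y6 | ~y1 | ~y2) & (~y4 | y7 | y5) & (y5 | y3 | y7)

Branch on y7: set y7 = 1.
Unit clause (~y3) forces y3 = 0.
Unit clause (y2) forces y2 = 1.
Unit clause (~y5) forces y5 = 0.
Unit clause (~y1) forces y1 = 0.
Unit clause (y6) forces y6 = 1.
That conflicts with the unit clause (~y6).
Undo y7 and try y7 = 0.
Unit clause (~y5) forces y5 = 0.
That conflicts with the unit clause (y5).
Neither y7 = 1 nor y7 = 0 works.

UNSATISFIABLE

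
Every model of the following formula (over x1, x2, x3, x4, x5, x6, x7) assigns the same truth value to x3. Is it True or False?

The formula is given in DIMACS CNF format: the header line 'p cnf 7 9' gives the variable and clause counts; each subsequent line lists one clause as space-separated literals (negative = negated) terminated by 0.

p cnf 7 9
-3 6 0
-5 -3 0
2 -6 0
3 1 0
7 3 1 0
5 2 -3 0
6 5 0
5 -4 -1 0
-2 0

False

Suppose x3 = True.
Unit clause (x6) forces x6 = True.
Unit clause (¬x5) forces x5 = False.
Unit clause (x2) forces x2 = True.
Now (¬x2) is unsatisfied and unit — conflict.
So every satisfying assignment has x3 = False.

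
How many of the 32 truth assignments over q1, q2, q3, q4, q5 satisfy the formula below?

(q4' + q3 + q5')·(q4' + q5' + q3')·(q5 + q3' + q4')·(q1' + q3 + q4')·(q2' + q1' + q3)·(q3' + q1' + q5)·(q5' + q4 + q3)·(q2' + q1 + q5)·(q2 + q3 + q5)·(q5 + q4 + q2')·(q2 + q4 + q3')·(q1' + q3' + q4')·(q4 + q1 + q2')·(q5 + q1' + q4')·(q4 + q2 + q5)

There are 2^5 = 32 truth assignments over (q1, q2, q3, q4, q5).
Split on q5. With q5 = 1, the clauses containing q5 are satisfied and q5' drops from the rest; 1 of the 2^4 = 16 assignments to the other variables satisfy what remains.
With q5 = 0, by the same count on the reduced clause set, 0 assignments work.
Total: 1 + 0 = 1.

1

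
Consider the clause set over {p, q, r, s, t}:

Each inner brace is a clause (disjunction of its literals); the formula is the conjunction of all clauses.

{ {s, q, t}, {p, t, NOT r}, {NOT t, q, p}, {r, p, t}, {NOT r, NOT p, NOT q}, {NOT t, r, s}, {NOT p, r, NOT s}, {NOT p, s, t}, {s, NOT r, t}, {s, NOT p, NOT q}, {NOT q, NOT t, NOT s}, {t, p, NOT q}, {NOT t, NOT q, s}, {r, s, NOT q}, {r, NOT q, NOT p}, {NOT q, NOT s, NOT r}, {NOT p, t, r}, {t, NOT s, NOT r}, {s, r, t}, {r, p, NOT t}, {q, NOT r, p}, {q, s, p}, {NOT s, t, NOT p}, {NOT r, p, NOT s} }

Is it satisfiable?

Suppose s = false.
Suppose q = false.
From the singleton clause (t), t = true.
From the singleton clause (p), p = true.
From the singleton clause (r), r = true.
Every clause now holds.
A satisfying assignment: p ↦ true; q ↦ false; r ↦ true; s ↦ false; t ↦ true.

Satisfiable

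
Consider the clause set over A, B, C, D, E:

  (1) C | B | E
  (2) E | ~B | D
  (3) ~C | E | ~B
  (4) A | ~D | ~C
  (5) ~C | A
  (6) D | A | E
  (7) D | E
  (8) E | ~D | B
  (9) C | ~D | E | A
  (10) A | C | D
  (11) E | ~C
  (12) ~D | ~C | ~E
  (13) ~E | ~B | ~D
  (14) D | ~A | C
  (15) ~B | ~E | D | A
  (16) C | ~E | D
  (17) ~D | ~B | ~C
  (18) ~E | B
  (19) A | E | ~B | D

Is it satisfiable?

Yes, satisfiable

Case C = 1:
Unit clause (A) forces A = 1.
Unit clause (E) forces E = 1.
Unit clause (~D) forces D = 0.
Unit clause (B) forces B = 1.
Every clause now holds.
A satisfying assignment: A ↦ 1; B ↦ 1; C ↦ 1; D ↦ 0; E ↦ 1.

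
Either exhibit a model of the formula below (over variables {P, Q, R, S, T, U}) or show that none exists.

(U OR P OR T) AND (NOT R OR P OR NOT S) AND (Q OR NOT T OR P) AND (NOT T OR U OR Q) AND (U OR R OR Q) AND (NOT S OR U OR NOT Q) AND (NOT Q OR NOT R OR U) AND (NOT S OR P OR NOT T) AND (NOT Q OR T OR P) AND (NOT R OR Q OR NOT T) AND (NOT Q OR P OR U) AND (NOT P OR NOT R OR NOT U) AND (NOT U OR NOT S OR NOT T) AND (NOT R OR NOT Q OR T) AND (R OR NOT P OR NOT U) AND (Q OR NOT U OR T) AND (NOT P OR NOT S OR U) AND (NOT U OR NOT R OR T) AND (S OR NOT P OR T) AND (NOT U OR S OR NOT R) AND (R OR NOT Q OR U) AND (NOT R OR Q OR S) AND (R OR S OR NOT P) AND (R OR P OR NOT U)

Try U = true.
Try P = false.
The clause (R) is unit, so R = true.
The clause (NOT S) is unit, so S = false.
That conflicts with the unit clause (S).
Backtrack on P: now try P = true.
The clause (NOT R) is unit, so R = false.
That conflicts with the unit clause (R).
Neither P = true nor P = false works.
Backtrack on U: now try U = false.
Try P = true.
The clause (NOT S) is unit, so S = false.
The clause (T) is unit, so T = true.
The clause (Q) is unit, so Q = true.
The clause (NOT R) is unit, so R = false.
That conflicts with the unit clause (R).
Backtrack on P: now try P = false.
The clause (T) is unit, so T = true.
The clause (Q) is unit, so Q = true.
That conflicts with the unit clause (NOT Q).
Neither P = true nor P = false works.
Neither U = true nor U = false works.

UNSATISFIABLE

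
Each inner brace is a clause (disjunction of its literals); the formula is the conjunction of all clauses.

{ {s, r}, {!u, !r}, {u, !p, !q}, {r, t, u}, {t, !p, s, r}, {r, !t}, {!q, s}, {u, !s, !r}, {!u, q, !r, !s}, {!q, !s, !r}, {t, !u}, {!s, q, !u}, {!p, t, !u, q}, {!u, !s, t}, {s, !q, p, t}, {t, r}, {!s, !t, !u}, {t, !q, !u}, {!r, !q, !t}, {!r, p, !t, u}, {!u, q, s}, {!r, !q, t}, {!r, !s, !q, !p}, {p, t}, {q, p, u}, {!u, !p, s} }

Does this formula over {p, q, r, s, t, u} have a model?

Try s = false.
The clause (r) is unit, so r = true.
The clause (!u) is unit, so u = false.
The clause (!q) is unit, so q = false.
The clause (p) is unit, so p = true.
All clauses hold; t can take either value.
A satisfying assignment: p ↦ true, q ↦ false, r ↦ true, s ↦ false, t ↦ true, u ↦ false.

Satisfiable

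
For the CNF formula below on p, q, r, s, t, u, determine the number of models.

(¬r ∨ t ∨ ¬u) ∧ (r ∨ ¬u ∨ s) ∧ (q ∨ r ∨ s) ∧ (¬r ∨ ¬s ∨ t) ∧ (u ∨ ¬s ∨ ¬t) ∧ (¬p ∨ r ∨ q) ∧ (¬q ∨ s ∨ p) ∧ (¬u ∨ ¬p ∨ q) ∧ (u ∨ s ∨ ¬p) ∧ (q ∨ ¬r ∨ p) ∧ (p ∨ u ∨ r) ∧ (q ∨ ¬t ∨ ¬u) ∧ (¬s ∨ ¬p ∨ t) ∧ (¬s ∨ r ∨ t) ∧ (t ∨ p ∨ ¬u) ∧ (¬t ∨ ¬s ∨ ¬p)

There are 2^6 = 64 truth assignments over (p, q, r, s, t, u).
Split on p. With p = True, the clauses containing p are satisfied and ¬p drops from the rest; 1 of the 2^5 = 32 assignments to the other variables satisfy what remains.
With p = False, by the same count on the reduced clause set, 2 assignments work.
(One model: p=F, q=T, r=F, s=T, t=T, u=T.)
Total: 1 + 2 = 3.

3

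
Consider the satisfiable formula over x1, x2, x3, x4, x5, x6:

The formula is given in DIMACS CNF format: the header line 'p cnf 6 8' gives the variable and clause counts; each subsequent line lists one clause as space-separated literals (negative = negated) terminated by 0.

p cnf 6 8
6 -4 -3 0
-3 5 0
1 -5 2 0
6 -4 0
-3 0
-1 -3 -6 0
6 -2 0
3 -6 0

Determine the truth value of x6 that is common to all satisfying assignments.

False

Suppose x6 = True.
The clause (¬x3) is unit, so x3 = False.
That conflicts with the unit clause (x3).
So every satisfying assignment has x6 = False.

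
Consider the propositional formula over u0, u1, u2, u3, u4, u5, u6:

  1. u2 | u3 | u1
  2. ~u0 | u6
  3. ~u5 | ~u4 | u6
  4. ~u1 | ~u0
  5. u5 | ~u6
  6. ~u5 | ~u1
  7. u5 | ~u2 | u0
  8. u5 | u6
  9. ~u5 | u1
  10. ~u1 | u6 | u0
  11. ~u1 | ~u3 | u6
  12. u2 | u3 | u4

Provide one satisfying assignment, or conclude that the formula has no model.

Case u0 = 0:
Case u5 = 1:
From the singleton clause (~u1), u1 = 0.
That conflicts with the unit clause (u1).
Undo u5 and try u5 = 0.
From the singleton clause (~u6), u6 = 0.
That conflicts with the unit clause (u6).
Either choice for u5 ends in contradiction.
Undo u0 and try u0 = 1.
From the singleton clause (u6), u6 = 1.
From the singleton clause (~u1), u1 = 0.
From the singleton clause (u5), u5 = 1.
That conflicts with the unit clause (~u5).
Either choice for u0 ends in contradiction.

UNSATISFIABLE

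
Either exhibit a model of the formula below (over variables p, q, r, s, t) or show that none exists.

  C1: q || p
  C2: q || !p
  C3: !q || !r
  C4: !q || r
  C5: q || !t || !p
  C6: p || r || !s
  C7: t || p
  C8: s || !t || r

Try q = true.
(!r) alone gives r = false.
But (r) is also a unit clause — contradiction.
So q must be the other value — set q = false.
(p) alone gives p = true.
But (!p) is also a unit clause — contradiction.
Neither q = true nor q = false works.

UNSATISFIABLE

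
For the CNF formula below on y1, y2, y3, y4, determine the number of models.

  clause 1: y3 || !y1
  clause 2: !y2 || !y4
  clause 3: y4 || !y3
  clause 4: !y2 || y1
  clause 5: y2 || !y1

There are 2^4 = 16 truth assignments over (y1, y2, y3, y4).
Split on y4. With y4 = true, the clauses containing y4 are satisfied and !y4 drops from the rest; 2 of the 2^3 = 8 assignments to the other variables satisfy what remains.
With y4 = false, by the same count on the reduced clause set, 1 assignment works.
(One model: y1=F, y2=F, y3=F, y4=F.)
Total: 2 + 1 = 3.

3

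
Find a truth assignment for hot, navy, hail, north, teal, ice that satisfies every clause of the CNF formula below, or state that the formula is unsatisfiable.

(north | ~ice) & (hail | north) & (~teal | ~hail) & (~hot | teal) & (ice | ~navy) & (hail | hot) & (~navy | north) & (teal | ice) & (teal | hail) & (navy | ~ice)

hot=1; navy=1; hail=0; north=1; teal=1; ice=1

Case north = 1:
Case teal = 1:
From the singleton clause (~hail), hail = 0.
From the singleton clause (hot), hot = 1.
Case ice = 1:
From the singleton clause (navy), navy = 1.
All clauses are satisfied.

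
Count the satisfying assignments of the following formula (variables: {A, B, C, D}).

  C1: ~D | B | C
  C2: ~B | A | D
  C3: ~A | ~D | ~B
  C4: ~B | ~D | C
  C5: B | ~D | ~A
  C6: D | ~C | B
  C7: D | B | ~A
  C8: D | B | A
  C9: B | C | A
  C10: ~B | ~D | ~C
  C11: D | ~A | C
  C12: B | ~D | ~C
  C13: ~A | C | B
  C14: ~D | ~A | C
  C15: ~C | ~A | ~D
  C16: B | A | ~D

There are 2^4 = 16 truth assignments over (A, B, C, D).
Split on C. With C = 1, the clauses containing C are satisfied and ~C drops from the rest; 1 of the 2^3 = 8 assignments to the other variables satisfy what remains.
With C = 0, by the same count on the reduced clause set, 0 assignments work.
Total: 1 + 0 = 1.

1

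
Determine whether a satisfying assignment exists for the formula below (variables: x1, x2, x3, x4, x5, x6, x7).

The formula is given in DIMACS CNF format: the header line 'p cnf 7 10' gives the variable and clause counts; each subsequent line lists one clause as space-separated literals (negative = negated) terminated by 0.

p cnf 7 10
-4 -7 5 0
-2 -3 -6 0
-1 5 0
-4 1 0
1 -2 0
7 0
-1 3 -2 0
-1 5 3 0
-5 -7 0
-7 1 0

The clause (x7) is unit, so x7 = True.
The clause (¬x5) is unit, so x5 = False.
The clause (¬x4) is unit, so x4 = False.
The clause (¬x1) is unit, so x1 = False.
That conflicts with the unit clause (x1).
No assignment satisfies every clause.

No, unsatisfiable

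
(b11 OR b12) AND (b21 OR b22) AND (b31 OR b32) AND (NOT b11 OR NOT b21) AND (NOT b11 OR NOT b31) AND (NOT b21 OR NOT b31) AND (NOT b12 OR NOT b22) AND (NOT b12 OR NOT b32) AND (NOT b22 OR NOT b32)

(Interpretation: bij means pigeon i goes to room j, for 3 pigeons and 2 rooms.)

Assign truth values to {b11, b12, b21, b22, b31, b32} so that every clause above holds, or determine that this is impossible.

Branch on b11: set b11 = true.
(NOT b21) alone gives b21 = false.
(b22) alone gives b22 = true.
(NOT b31) alone gives b31 = false.
(b32) alone gives b32 = true.
That conflicts with the unit clause (NOT b32).
That branch fails; take b11 = false instead.
(b12) alone gives b12 = true.
(NOT b22) alone gives b22 = false.
(b21) alone gives b21 = true.
(NOT b31) alone gives b31 = false.
(b32) alone gives b32 = true.
That conflicts with the unit clause (NOT b32).
Neither b11 = true nor b11 = false works.

UNSATISFIABLE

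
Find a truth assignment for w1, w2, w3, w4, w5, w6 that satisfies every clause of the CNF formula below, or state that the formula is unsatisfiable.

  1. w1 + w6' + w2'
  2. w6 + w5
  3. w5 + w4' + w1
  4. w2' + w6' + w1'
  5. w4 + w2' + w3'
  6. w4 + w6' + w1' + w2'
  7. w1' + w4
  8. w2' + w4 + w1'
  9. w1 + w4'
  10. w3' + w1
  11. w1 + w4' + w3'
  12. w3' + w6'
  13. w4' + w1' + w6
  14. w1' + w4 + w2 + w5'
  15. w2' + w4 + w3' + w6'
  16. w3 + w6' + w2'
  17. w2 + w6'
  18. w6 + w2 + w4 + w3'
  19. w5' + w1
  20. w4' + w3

UNSATISFIABLE

Try w6 = 1.
(w3') alone gives w3 = 0.
(w2') alone gives w2 = 0.
Now (w2) is unsatisfied and unit — conflict.
Backtrack on w6: now try w6 = 0.
(w5) alone gives w5 = 1.
(w1) alone gives w1 = 1.
(w4) alone gives w4 = 1.
Now (w4') is unsatisfied and unit — conflict.
Either choice for w6 ends in contradiction.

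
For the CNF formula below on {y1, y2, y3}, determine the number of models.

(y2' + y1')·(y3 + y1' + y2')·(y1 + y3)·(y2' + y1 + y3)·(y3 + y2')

4

There are 2^3 = 8 truth assignments over (y1, y2, y3).
Check each against the 5 clauses (columns in the order y1, y2, y3):
  F F F  ✗ fails (y1 + y3)
  F F T  ✓ satisfies all
  F T F  ✗ fails (y1 + y3)
  F T T  ✓ satisfies all
  T F F  ✓ satisfies all
  T F T  ✓ satisfies all
  T T F  ✗ fails (y2' + y1')
  T T T  ✗ fails (y2' + y1')
4 of the 8 rows are models.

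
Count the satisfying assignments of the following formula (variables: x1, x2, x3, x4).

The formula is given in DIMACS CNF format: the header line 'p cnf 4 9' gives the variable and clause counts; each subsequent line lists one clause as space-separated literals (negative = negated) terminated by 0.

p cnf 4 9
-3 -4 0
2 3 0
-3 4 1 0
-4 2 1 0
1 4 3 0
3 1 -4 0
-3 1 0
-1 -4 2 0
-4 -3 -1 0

4

There are 2^4 = 16 truth assignments over (x1, x2, x3, x4).
Check each against the 9 clauses (columns in the order x1, x2, x3, x4):
  F F F F  ✗ fails (x2 ∨ x3)
  F F F T  ✗ fails (x2 ∨ x3)
  F F T F  ✗ fails (¬x3 ∨ x4 ∨ x1)
  F F T T  ✗ fails (¬x3 ∨ ¬x4)
  F T F F  ✗ fails (x1 ∨ x4 ∨ x3)
  F T F T  ✗ fails (x3 ∨ x1 ∨ ¬x4)
  F T T F  ✗ fails (¬x3 ∨ x4 ∨ x1)
  F T T T  ✗ fails (¬x3 ∨ ¬x4)
  T F F F  ✗ fails (x2 ∨ x3)
  T F F T  ✗ fails (x2 ∨ x3)
  T F T F  ✓ satisfies all
  T F T T  ✗ fails (¬x3 ∨ ¬x4)
  T T F F  ✓ satisfies all
  T T F T  ✓ satisfies all
  T T T F  ✓ satisfies all
  T T T T  ✗ fails (¬x3 ∨ ¬x4)
4 of the 16 rows are models.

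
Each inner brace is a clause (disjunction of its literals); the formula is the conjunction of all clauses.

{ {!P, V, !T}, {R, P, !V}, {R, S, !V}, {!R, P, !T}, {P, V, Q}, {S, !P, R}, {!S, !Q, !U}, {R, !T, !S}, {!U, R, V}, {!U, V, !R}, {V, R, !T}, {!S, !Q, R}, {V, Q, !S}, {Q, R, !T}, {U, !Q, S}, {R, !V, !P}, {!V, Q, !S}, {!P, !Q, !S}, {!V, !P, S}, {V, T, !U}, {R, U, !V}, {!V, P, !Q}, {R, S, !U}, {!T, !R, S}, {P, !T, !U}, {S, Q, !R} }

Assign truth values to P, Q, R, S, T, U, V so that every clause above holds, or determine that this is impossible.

Branch on P: set P = false.
Branch on R: set R = true.
Unit clause (!T) forces T = false.
Branch on V: set V = false.
Unit clause (Q) forces Q = true.
Unit clause (!U) forces U = false.
Unit clause (S) forces S = true.
This assignment satisfies each clause.

P ↦ false, Q ↦ true, R ↦ true, S ↦ true, T ↦ false, U ↦ false, V ↦ false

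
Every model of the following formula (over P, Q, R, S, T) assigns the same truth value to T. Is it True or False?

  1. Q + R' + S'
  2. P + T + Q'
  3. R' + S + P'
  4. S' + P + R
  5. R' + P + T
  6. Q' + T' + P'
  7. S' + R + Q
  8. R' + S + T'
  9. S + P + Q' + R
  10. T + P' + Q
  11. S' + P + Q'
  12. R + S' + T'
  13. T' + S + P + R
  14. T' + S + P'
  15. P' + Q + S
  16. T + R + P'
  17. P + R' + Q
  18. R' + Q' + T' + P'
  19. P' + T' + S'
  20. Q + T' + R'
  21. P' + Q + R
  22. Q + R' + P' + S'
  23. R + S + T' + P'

False

Suppose T = 1.
Case Q = 0:
(R') alone gives R = 0.
(S') alone gives S = 0.
(P) alone gives P = 1.
Now (P') is unsatisfied and unit — conflict.
Undo Q and try Q = 1.
(P') alone gives P = 0.
(S') alone gives S = 0.
(R') alone gives R = 0.
Now (R) is unsatisfied and unit — conflict.
Neither Q = 1 nor Q = 0 works.
So every satisfying assignment has T = False.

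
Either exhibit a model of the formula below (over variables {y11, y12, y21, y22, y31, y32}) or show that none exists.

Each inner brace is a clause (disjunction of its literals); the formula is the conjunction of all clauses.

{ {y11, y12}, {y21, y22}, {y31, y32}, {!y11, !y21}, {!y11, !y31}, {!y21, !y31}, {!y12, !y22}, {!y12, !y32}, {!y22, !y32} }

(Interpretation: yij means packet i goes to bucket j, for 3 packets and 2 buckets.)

Case y11 = true:
(!y21) alone gives y21 = false.
(y22) alone gives y22 = true.
(!y31) alone gives y31 = false.
(y32) alone gives y32 = true.
Now (!y32) is unsatisfied and unit — conflict.
That branch fails; take y11 = false instead.
(y12) alone gives y12 = true.
(!y22) alone gives y22 = false.
(y21) alone gives y21 = true.
(!y31) alone gives y31 = false.
(y32) alone gives y32 = true.
Now (!y32) is unsatisfied and unit — conflict.
Both values of y11 lead to a conflict.

UNSATISFIABLE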